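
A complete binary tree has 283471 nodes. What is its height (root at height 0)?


In a complete binary tree, level k holds nodes 2^k .. 2^(k+1)-1 (1-indexed).
Height = floor(log2(n)) = floor(log2(283471)) = 18
Check: 2^18 = 262144 <= 283471 < 524288 = 2^19


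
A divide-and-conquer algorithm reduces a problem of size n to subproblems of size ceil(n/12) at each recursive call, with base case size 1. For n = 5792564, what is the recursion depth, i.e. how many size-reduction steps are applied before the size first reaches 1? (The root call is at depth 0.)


Each step divides the size by 12 (rounding up); after k steps the size is ceil(n/12^k), which equals 1 exactly when 12^k >= n.
So the depth is the smallest k with 12^k >= 5792564, i.e. ceil(log_12(5792564)).
12^6 = 2985984 < 5792564 <= 35831808 = 12^7
Recursion depth = 7


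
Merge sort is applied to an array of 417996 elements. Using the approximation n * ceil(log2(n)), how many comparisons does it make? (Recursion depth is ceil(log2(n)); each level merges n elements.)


Merge sort divides the array into halves recursively.
Number of levels = ceil(log2(417996)) = 19
At each level, approximately n = 417996 comparisons are needed for merging.
Total comparisons ~ n * ceil(log2(n)) = 417996 * 19 = 7941924


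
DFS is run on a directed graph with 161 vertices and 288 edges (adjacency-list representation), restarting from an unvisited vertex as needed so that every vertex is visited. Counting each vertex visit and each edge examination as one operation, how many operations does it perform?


A full DFS traversal processes each vertex exactly once (push/pop on stack).
Each directed edge is examined once.
V = 161, E = 288
V + E = 449


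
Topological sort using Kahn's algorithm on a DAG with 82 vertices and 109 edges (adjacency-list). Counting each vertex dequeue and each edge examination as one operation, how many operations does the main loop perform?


Kahn's algorithm:
  1. Compute in-degrees: O(V + E)
  2. Process queue: each vertex dequeued once (O(V))
     each edge examined once (O(E))
Total = V + E = 82 + 109 = 191


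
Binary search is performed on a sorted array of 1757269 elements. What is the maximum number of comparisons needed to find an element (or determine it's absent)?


Binary search halves the search space each comparison:
  Step 1: search space = 1757269 -> 878634
  Step 2: search space = 878634 -> 439317
  Step 3: search space = 439317 -> 219658
  Step 4: search space = 219658 -> 109829
  Step 5: search space = 109829 -> 54914
  Step 6: search space = 54914 -> 27457
  Step 7: search space = 27457 -> 13728
  Step 8: search space = 13728 -> 6864
  Step 9: search space = 6864 -> 3432
  Step 10: search space = 3432 -> 1716
  Step 11: search space = 1716 -> 858
  Step 12: search space = 858 -> 429
  Step 13: search space = 429 -> 214
  Step 14: search space = 214 -> 107
  Step 15: search space = 107 -> 53
  Step 16: search space = 53 -> 26
  Step 17: search space = 26 -> 13
  Step 18: search space = 13 -> 6
  Step 19: search space = 6 -> 3
  Step 20: search space = 3 -> 1
  Step 21: search space = 1 (final check)
Maximum comparisons = floor(log2(1757269)) + 1 = 20 + 1 = 21


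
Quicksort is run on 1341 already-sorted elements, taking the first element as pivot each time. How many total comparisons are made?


Sum of comparisons per partition:
1340 + 1339 + ... + 1 + 0
= 1341 * (1341 - 1) / 2
= 1341 * 1340 / 2
= 898470


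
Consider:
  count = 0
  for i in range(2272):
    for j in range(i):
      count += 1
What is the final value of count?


For each i, the inner loop runs i times:
  i=0: inner runs 0 times
  i=1: inner runs 1 time
  i=2: inner runs 2 times
  i=3: inner runs 3 times
  i=4: inner runs 4 times
  i=5: inner runs 5 times
  i=6: inner runs 6 times
  i=7: inner runs 7 times
  ...
Total = 0 + 1 + 2 + ... + 2271 = 2272*(2272-1)/2 = 2579856


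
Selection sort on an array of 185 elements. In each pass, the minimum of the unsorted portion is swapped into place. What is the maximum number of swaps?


Selection sort performs one swap per pass:
  Pass 1: find min in positions 0 to 184, swap with position 0
  Pass 2: find min in positions 1 to 184, swap with position 1
  Pass 3: find min in positions 2 to 184, swap with position 2
  Pass 4: find min in positions 3 to 184, swap with position 3
  Pass 5: find min in positions 4 to 184, swap with position 4
  ... (179 more passes)
Total passes (and swaps) = n - 1 = 185 - 1 = 184


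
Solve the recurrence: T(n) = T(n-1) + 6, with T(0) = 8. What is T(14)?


Unrolling the recurrence:
T(14) = T(13) + 6
       = T(12) + 6 + 6
       = T(11) + 6*3
       ...
       = T(0) + 6*14
       = 8 + 84 = 92


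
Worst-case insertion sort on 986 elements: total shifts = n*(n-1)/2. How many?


Sum of shifts = 1 + 2 + 3 + ... + 985
= 986 * 985 / 2
= 971210 / 2
= 485605


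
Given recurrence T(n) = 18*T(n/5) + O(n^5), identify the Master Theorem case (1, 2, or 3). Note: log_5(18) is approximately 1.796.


Master Theorem parameters: a=18, b=5, c=5
log_b(a) = 1.796
Compare b^c with a: 5^5 = 3125 > 18, so c > log_b(a).
Comparing c=5 vs log_b(a)=1.796:
5 > 1.796 => Case 3
Result: T(n) = O(n^5)
Master Theorem case = 3


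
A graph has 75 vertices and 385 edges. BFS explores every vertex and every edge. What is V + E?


A full BFS traversal dequeues each vertex once and examines each edge once.
Vertex visits: 75
Edge visits: 385
V + E = 75 + 385 = 460


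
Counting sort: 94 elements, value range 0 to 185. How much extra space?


n = 94 (output array)
k = 186 (count array for 186 distinct values)
Extra space = 94 + 186 = 280


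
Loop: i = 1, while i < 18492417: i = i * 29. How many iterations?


i multiplies by 29 each step:
i = 1 -> 29 -> 841 -> 24389 -> 707281 -> 20511149 (stop)
Iterations = ceil(log_29(18492417)) = 5


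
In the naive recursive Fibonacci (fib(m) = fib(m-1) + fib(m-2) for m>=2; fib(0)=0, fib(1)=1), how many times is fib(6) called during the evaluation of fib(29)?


Let N(m) = number of times fib(m) is called while evaluating fib(29).
N(29) = 1 (the initial call).
N(28) = 1 (only fib(29) calls it).
For 1 <= m <= 27: fib(m) is called by fib(m+1) and fib(m+2), so
  N(m) = N(m+1) + N(m+2).
fib(0) is called only by fib(2), so N(0) = N(2).
Walk down from m=29:
  N(29)=1, N(28)=1, N(27)=2, N(26)=3, N(25)=5, N(24)=8, N(23)=13, N(22)=21, N(21)=34, N(20)=55, N(19)=89, N(18)=144, N(17)=233, N(16)=377, N(15)=610, N(14)=987, N(13)=1597, N(12)=2584, N(11)=4181, N(10)=6765, N(9)=10946, N(8)=17711, N(7)=28657, N(6)=46368
N(6) = 46368


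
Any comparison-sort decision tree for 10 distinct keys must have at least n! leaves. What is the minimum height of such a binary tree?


A binary decision tree of height h has at most 2^h leaves and needs at least n! of them, so h >= ceil(log2(n!)).
Compute 10! as a running product:
  x2 = 2, x3 = 6, x4 = 24, x5 = 120
  x6 = 720, x7 = 5040, x8 = 40320, x9 = 362880
  x10 = 3628800
10! = 3628800
Bracket between powers of 2:
  2^21 = 2097152 < 3628800 <= 4194304 = 2^22
So ceil(log2(10!)) = 22


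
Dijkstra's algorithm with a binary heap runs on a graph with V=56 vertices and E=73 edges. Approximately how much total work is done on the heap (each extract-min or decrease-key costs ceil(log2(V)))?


Dijkstra with a binary heap: each vertex is extracted once, each edge may relax once.
Each heap operation costs O(log V).
V + E = 56 + 73 = 129
ceil(log2(56)) = 6 (since 2^5 = 32 < 56 <= 64 = 2^6)
Total heap work = (V+E) * ceil(log2(V)) = 129 * 6 = 774


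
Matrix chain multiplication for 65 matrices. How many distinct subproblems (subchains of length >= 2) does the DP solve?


Subproblems are indexed by (i, j) where i < j.
Number of such pairs = n*(n-1)/2
= 65 * 64 / 2
= 2080


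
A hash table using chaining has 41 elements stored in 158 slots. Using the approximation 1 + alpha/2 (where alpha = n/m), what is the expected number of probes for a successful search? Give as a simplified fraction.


Load factor alpha = n/m = 41/158
Expected probes = 1 + alpha/2 = 1 + 41/(2*158)
= 1 + 41/316
= 316/316 + 41/316
= 357/316


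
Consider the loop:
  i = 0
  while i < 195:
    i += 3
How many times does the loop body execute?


Starting at i = 0, each iteration adds 3.
Iterations until i >= 195:
  Iteration 1: i = 0 -> i = 3
  Iteration 2: i = 3 -> i = 6
  Iteration 3: i = 6 -> i = 9
  Iteration 4: i = 9 -> i = 12
  Iteration 5: i = 12 -> i = 15
  Iteration 6: i = 15 -> i = 18
  Iteration 7: i = 18 -> i = 21
  Iteration 8: i = 21 -> i = 24
  ... continuing ...
Total iterations = ceil(195/3) = 65


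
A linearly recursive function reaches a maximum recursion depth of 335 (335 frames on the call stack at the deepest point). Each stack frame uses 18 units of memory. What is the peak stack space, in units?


Maximum recursion depth = 335 frames
Memory per frame = 18 units
Total stack space = depth * frame_size
= 335 * 18 = 6030


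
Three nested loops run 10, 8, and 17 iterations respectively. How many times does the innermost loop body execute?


Loop 1 (outermost): 10 iterations
Loop 2 (middle): 8 iterations per outer
Loop 3 (innermost): 17 iterations per middle
Total = 10 * 8 * 17 = 1360


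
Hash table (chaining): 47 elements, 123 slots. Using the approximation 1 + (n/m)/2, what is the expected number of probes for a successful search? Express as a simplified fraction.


Computing expected probes:
alpha = 47/123
= 1 + alpha/2
= 1 + 47/(2*123)
= (2*123 + 47) / (2*123)
= 293/246


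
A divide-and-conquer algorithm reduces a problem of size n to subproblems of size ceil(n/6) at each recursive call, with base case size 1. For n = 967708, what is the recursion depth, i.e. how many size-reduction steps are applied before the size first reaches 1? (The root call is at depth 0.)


Each step divides the size by 6 (rounding up); after k steps the size is ceil(n/6^k), which equals 1 exactly when 6^k >= n.
So the depth is the smallest k with 6^k >= 967708, i.e. ceil(log_6(967708)).
6^7 = 279936 < 967708 <= 1679616 = 6^8
Recursion depth = 8


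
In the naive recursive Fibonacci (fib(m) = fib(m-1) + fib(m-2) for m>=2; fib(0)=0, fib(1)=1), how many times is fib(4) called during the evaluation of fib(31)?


Let N(m) = number of times fib(m) is called while evaluating fib(31).
N(31) = 1 (the initial call).
N(30) = 1 (only fib(31) calls it).
For 1 <= m <= 29: fib(m) is called by fib(m+1) and fib(m+2), so
  N(m) = N(m+1) + N(m+2).
fib(0) is called only by fib(2), so N(0) = N(2).
Walk down from m=31:
  N(31)=1, N(30)=1, N(29)=2, N(28)=3, N(27)=5, N(26)=8, N(25)=13, N(24)=21, N(23)=34, N(22)=55, N(21)=89, N(20)=144, N(19)=233, N(18)=377, N(17)=610, N(16)=987, N(15)=1597, N(14)=2584, N(13)=4181, N(12)=6765, N(11)=10946, N(10)=17711, N(9)=28657, N(8)=46368, N(7)=75025, N(6)=121393, N(5)=196418, N(4)=317811
N(4) = 317811


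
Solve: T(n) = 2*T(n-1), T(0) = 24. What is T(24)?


Unrolling:
T(24) = 2*T(23) = 2^2*T(22) = ... = 2^24*T(0)
= 2^24 * 24
= 16777216 * 24 = 402653184


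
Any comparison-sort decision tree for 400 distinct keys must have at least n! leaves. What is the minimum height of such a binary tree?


A binary decision tree of height h has at most 2^h leaves and needs at least n! of them, so h >= ceil(log2(n!)).
400! is far too large to multiply out, so use Stirling's series:
  ln(n!) ~ n ln n - n + (1/2) ln(2 pi n) + 1/(12n)  (error below 1/(360 n^3), negligible here)
  ln(400) = 5.9914645
  n ln n = 400 * 5.9914645 = 2396.5858
  (1/2) ln(2 pi * 400) = (1/2) ln(2513.2741) = 3.9147
  1/(12*400) = 0.0002
  ln(400!) ~ 2396.5858 - 400 + 3.9147 + 0.0002 = 2000.5007
Convert to base 2: log2(400!) = 2000.5007 / ln 2 = 2000.5007 / 0.69314718 = 2886.1124
ceil(2886.1124) = 2887


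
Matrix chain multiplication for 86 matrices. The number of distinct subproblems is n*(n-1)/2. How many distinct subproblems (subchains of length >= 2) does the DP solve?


Subproblems are indexed by (i, j) where i < j.
Number of such pairs = n*(n-1)/2
= 86 * 85 / 2
= 3655


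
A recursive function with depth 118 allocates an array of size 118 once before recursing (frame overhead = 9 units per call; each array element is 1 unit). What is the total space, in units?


Array allocation: 118 units (allocated once)
Stack frames: 118 deep * 9 per frame = 1062 units
Total = 118 + 1062 = 1180


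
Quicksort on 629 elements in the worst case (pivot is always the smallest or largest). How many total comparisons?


In the worst case, each partition step picks the worst pivot:
  Partition 1: 628 comparisons (n-1 elements to compare)
  Partition 2: 627 comparisons
  Partition 3: 626 comparisons
  Partition 4: 625 comparisons
  Partition 5: 624 comparisons
  ...
  Last partition: 0 comparisons
Total = (n-1) + (n-2) + ... + 1 + 0 = n*(n-1)/2
= 629*628/2 = 197506


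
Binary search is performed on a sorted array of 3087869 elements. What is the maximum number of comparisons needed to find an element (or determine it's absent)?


Binary search halves the search space each comparison:
  Step 1: search space = 3087869 -> 1543934
  Step 2: search space = 1543934 -> 771967
  Step 3: search space = 771967 -> 385983
  Step 4: search space = 385983 -> 192991
  Step 5: search space = 192991 -> 96495
  Step 6: search space = 96495 -> 48247
  Step 7: search space = 48247 -> 24123
  Step 8: search space = 24123 -> 12061
  Step 9: search space = 12061 -> 6030
  Step 10: search space = 6030 -> 3015
  Step 11: search space = 3015 -> 1507
  Step 12: search space = 1507 -> 753
  Step 13: search space = 753 -> 376
  Step 14: search space = 376 -> 188
  Step 15: search space = 188 -> 94
  Step 16: search space = 94 -> 47
  Step 17: search space = 47 -> 23
  Step 18: search space = 23 -> 11
  Step 19: search space = 11 -> 5
  Step 20: search space = 5 -> 2
  Step 21: search space = 2 -> 1
  Step 22: search space = 1 (final check)
Maximum comparisons = floor(log2(3087869)) + 1 = 21 + 1 = 22


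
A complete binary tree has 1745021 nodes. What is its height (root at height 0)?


In a complete binary tree, level k holds nodes 2^k .. 2^(k+1)-1 (1-indexed).
Height = floor(log2(n)) = floor(log2(1745021)) = 20
Check: 2^20 = 1048576 <= 1745021 < 2097152 = 2^21


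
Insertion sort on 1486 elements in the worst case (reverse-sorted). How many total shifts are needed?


In the worst case (reverse-sorted), each element shifts past all previous:
  Element 1: 1 shifts
  Element 2: 2 shifts
  Element 3: 3 shifts
  Element 4: 4 shifts
  Element 5: 5 shifts
  ...
  Element 1485: 1485 shifts
Total = 1 + 2 + ... + 1485
= 1486*(1486-1)/2 = 1103355


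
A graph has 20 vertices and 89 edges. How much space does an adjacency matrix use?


Adjacency matrix: V x V grid of entries
Space = V^2 = 20^2 = 20 * 20 = 400


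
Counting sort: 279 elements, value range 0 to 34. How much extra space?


n = 279 (output array)
k = 35 (count array for 35 distinct values)
Extra space = 279 + 35 = 314


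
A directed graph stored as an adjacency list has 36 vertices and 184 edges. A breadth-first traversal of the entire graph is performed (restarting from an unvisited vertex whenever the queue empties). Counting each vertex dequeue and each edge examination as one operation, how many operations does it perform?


A full BFS traversal dequeues each vertex once and examines each edge once.
Vertex visits: 36
Edge visits: 184
V + E = 36 + 184 = 220


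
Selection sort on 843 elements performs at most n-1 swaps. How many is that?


Each of the 842 passes places one element in its final position.
Pass 1: swap minimum into position 0
Pass 2: swap minimum of remaining into position 1
...
Pass 842: last two elements, one swap
Maximum swaps = 843 - 1 = 842


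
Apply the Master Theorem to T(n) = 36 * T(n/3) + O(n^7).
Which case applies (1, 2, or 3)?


The Master Theorem: T(n) = a*T(n/b) + O(n^c)
  a = 36, b = 3, c = 7
log_b(a) = log_3(36) ~ 3.262
Compare b^c with a: 3^7 = 2187 > 36, so c > log_b(a).
Since c > log_b(a), Case 3 applies.
T(n) = O(n^7)
Master Theorem case = 3


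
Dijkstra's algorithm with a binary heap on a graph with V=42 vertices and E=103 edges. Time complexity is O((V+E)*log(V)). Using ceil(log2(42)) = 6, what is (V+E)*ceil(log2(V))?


Dijkstra with a binary heap: each vertex is extracted once, each edge may relax once.
Each heap operation costs O(log V).
V + E = 42 + 103 = 145
ceil(log2(42)) = 6 (since 2^5 = 32 < 42 <= 64 = 2^6)
Total heap work = (V+E) * ceil(log2(V)) = 145 * 6 = 870


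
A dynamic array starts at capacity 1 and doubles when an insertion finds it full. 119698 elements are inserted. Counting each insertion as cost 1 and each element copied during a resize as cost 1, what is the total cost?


n = 119698
Insertion costs: 119698
Resizes copy 1, 2, 4, ... up to the largest power of 2 that is <= n-1 = 119697, i.e. 65536.
Copy costs = 1 + 2 + 4 + 8 + 16 + 32 + 64 + 128 + 256 + 512 + 1024 + 2048 + 4096 + 8192 + 16384 + 32768 + 65536 = 131071
Total = 119698 + 131071 = 250769


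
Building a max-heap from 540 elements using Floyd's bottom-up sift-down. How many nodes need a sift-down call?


In a heap of 540 elements (0-indexed array):
  Last element index: 539
  Parent of last element: floor((539 - 1) / 2) = 269
  Internal nodes: indices 0 to 269
  Count = floor(540/2) = 270


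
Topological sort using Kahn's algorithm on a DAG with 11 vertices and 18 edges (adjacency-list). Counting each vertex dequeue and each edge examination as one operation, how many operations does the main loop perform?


Kahn's algorithm:
  1. Compute in-degrees: O(V + E)
  2. Process queue: each vertex dequeued once (O(V))
     each edge examined once (O(E))
Total = V + E = 11 + 18 = 29


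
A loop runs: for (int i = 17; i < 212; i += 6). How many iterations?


Loop starts at i = 17, increments by 6, stops when i >= 212.
Number of iterations = ceil((212 - 17) / 6)
= ceil(195 / 6)
= 33


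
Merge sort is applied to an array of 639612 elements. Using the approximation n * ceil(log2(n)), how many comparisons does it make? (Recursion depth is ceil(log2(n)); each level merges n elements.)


Merge sort divides the array into halves recursively.
Number of levels = ceil(log2(639612)) = 20
At each level, approximately n = 639612 comparisons are needed for merging.
Total comparisons ~ n * ceil(log2(n)) = 639612 * 20 = 12792240


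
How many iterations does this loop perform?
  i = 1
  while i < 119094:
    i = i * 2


The loop variable doubles each iteration:
i = 1 -> 2 -> 4 -> 8 -> 16 -> 32 -> 64 -> 128 -> 256 -> 512 -> 1024 -> 2048 -> 4096 -> 8192 -> 16384 -> 32768 -> 65536 -> 131072 (stop, 131072 >= 119094)
Number of doublings = ceil(log2(119094)) = 17


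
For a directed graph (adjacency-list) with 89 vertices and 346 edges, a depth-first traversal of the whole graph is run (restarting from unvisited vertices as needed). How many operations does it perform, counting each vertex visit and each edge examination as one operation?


A full DFS traversal visits each vertex once and examines each edge once.
V = 89
E = 346
Sum = 89 + 346 = 435


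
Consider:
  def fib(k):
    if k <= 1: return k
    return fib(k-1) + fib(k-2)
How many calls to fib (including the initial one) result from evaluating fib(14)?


Let C(m) = total calls to evaluate fib(m). Then C(0)=C(1)=1, and
C(m) = 1 + C(m-1) + C(m-2) for m >= 2.
Build the table (each entry = 1 + previous two):
  C(0) = 1
  C(1) = 1
  C(2) = 1 + 1 + 1 = 3
  C(3) = 1 + 3 + 1 = 5
  C(4) = 1 + 5 + 3 = 9
  C(5) = 1 + 9 + 5 = 15
  C(6) = 1 + 15 + 9 = 25
  C(7) = 1 + 25 + 15 = 41
  C(8) = 1 + 41 + 25 = 67
  C(9) = 1 + 67 + 41 = 109
  C(10) = 1 + 109 + 67 = 177
  C(11) = 1 + 177 + 109 = 287
  C(12) = 1 + 287 + 177 = 465
  C(13) = 1 + 465 + 287 = 753
  C(14) = 1 + 753 + 465 = 1219
Total calls for fib(14) = 1219


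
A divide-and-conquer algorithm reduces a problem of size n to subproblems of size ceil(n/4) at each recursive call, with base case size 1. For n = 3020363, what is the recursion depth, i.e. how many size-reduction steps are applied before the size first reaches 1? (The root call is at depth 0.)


Each step divides the size by 4 (rounding up); after k steps the size is ceil(n/4^k), which equals 1 exactly when 4^k >= n.
So the depth is the smallest k with 4^k >= 3020363, i.e. ceil(log_4(3020363)).
4^10 = 1048576 < 3020363 <= 4194304 = 4^11
Recursion depth = 11


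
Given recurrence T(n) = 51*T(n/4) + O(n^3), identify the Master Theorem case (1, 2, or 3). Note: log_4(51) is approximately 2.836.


Master Theorem parameters: a=51, b=4, c=3
log_b(a) = 2.836
Compare b^c with a: 4^3 = 64 > 51, so c > log_b(a).
Comparing c=3 vs log_b(a)=2.836:
3 > 2.836 => Case 3
Result: T(n) = O(n^3)
Master Theorem case = 3


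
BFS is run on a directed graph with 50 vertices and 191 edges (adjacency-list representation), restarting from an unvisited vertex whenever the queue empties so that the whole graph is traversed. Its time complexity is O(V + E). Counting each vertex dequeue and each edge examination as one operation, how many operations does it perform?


A full BFS traversal dequeues each vertex exactly once and examines each directed edge exactly once.
V = 50 (vertex processing cost)
E = 191 (edge examination cost)
Total operations proportional to V + E = 50 + 191 = 241


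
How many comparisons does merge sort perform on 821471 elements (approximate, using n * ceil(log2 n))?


Recursion depth: ceil(log2(821471)) = 20
Each recursion level merges n = 821471 elements
Total = 821471 * 20 = 16429420


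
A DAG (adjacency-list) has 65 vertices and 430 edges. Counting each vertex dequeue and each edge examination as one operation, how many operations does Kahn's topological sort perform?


V = 65 (vertex processing)
E = 430 (edge processing)
V + E = 65 + 430 = 495


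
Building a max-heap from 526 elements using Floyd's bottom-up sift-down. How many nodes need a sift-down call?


In a heap of 526 elements (0-indexed array):
  Last element index: 525
  Parent of last element: floor((525 - 1) / 2) = 262
  Internal nodes: indices 0 to 262
  Count = floor(526/2) = 263


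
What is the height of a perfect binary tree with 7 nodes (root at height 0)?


A perfect binary tree with 7 nodes:
  7 = 2^3 - 1
  Levels: 0, 1, ..., 2
  Height = 2


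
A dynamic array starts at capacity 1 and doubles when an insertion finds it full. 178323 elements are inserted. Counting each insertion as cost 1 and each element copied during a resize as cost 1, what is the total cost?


n = 178323
Insertion costs: 178323
Resizes copy 1, 2, 4, ... up to the largest power of 2 that is <= n-1 = 178322, i.e. 131072.
Copy costs = 1 + 2 + 4 + 8 + 16 + 32 + 64 + 128 + 256 + 512 + 1024 + 2048 + 4096 + 8192 + 16384 + 32768 + 65536 + 131072 = 262143
Total = 178323 + 262143 = 440466


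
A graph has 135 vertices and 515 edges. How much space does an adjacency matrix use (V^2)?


Adjacency matrix: V x V grid of entries
Space = V^2 = 135^2 = 135 * 135 = 18225


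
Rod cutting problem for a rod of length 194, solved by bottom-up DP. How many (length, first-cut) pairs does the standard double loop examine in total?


For each subproblem length i = 1..194, the inner loop considers i possible first cuts.
Total = 1 + 2 + ... + 194
= 194*(194+1)/2
= 194*195/2 = 18915


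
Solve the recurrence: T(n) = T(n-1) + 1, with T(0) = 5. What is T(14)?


Unrolling the recurrence:
T(14) = T(13) + 1
       = T(12) + 1 + 1
       = T(11) + 1*3
       ...
       = T(0) + 1*14
       = 5 + 14 = 19


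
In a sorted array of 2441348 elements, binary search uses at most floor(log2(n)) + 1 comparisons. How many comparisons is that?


Halving sequence: 2441348 -> 1220674 -> 610337 -> 305168 -> 152584 -> 76292 -> 38146 -> 19073 -> 9536 -> 4768 -> 2384 -> 1192 -> 596 -> 298 -> 149 -> 74 -> 37 -> 18 -> 9 -> 4 -> 2 -> 1
Number of halvings = 21
Max comparisons = 21 + 1 = 22


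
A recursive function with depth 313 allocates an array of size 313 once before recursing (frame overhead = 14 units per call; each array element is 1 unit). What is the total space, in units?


Array allocation: 313 units (allocated once)
Stack frames: 313 deep * 14 per frame = 4382 units
Total = 313 + 4382 = 4695


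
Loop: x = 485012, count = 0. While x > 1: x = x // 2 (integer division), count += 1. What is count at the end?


The variable x halves each step:
x = 485012 -> 242506 -> 121253 -> 60626 -> 30313 -> 15156 -> 7578 -> 3789 -> 1894 -> 947 -> 473 -> 236 -> 118 -> 59 -> 29 -> 14 -> 7 -> 3 -> 1
Number of halvings = floor(log2(485012)) = 18


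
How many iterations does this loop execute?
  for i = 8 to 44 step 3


The loop variable i takes values starting at 8 and increments by 3 each iteration.
Sequence: i = 8, 11, 14, 17, 20, 23, 26, 29, 32, ...
The upper bound 44 is inclusive, so the count is floor((last - first) / step) + 1:
floor((44 - 8) / 3) + 1 = floor(36/3) + 1 = 12 + 1 = 13


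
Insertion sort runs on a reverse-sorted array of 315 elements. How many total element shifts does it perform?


Sum of shifts = 1 + 2 + 3 + ... + 314
= 315 * 314 / 2
= 98910 / 2
= 49455


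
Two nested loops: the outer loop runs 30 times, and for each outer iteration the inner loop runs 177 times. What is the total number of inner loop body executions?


Outer loop: 30 iterations
Inner loop: 177 iterations per outer iteration
Total = 30 * 177 = 5310


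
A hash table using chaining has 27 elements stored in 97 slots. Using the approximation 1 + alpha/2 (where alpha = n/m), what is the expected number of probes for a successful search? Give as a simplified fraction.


Load factor alpha = n/m = 27/97
Expected probes = 1 + alpha/2 = 1 + 27/(2*97)
= 1 + 27/194
= 194/194 + 27/194
= 221/194


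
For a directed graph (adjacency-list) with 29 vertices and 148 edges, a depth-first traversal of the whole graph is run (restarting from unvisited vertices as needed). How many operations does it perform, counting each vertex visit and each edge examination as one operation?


A full DFS traversal visits each vertex once and examines each edge once.
V = 29
E = 148
Sum = 29 + 148 = 177


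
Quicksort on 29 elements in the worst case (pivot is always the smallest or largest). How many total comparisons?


In the worst case, each partition step picks the worst pivot:
  Partition 1: 28 comparisons (n-1 elements to compare)
  Partition 2: 27 comparisons
  Partition 3: 26 comparisons
  Partition 4: 25 comparisons
  Partition 5: 24 comparisons
  ...
  Last partition: 0 comparisons
Total = (n-1) + (n-2) + ... + 1 + 0 = n*(n-1)/2
= 29*28/2 = 406


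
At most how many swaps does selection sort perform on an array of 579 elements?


Each of the 578 passes places one element in its final position.
Pass 1: swap minimum into position 0
Pass 2: swap minimum of remaining into position 1
...
Pass 578: last two elements, one swap
Maximum swaps = 579 - 1 = 578


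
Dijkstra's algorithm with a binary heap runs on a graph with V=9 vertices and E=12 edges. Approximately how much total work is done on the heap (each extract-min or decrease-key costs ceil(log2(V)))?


Dijkstra with a binary heap: each vertex is extracted once, each edge may relax once.
Each heap operation costs O(log V).
V + E = 9 + 12 = 21
ceil(log2(9)) = 4 (since 2^3 = 8 < 9 <= 16 = 2^4)
Total heap work = (V+E) * ceil(log2(V)) = 21 * 4 = 84


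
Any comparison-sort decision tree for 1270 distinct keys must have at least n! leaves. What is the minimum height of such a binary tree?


A binary decision tree of height h has at most 2^h leaves and needs at least n! of them, so h >= ceil(log2(n!)).
1270! is far too large to multiply out, so use Stirling's series:
  ln(n!) ~ n ln n - n + (1/2) ln(2 pi n) + 1/(12n)  (error below 1/(360 n^3), negligible here)
  ln(1270) = 7.1467722
  n ln n = 1270 * 7.1467722 = 9076.4007
  (1/2) ln(2 pi * 1270) = (1/2) ln(7979.6453) = 4.4923
  1/(12*1270) = 0.0001
  ln(1270!) ~ 9076.4007 - 1270 + 4.4923 + 0.0001 = 7810.8931
Convert to base 2: log2(1270!) = 7810.8931 / ln 2 = 7810.8931 / 0.69314718 = 11268.7367
ceil(11268.7367) = 11269


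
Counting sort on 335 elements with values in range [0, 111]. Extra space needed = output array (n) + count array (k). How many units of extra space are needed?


Output array size: 335 (to store sorted result)
Count array size: 112 (one slot per possible value, range 0 to 111)
Total extra space = 335 + 112 = 447


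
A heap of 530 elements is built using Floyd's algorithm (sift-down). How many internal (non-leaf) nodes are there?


Leaf nodes occupy roughly half the array.
Sift-down is called for each internal node, starting from the last one.
Internal nodes = floor(n/2) = floor(530/2) = 265


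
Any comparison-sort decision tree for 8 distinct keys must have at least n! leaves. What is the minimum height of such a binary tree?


A binary decision tree of height h has at most 2^h leaves and needs at least n! of them, so h >= ceil(log2(n!)).
Compute 8! as a running product:
  x2 = 2, x3 = 6, x4 = 24, x5 = 120
  x6 = 720, x7 = 5040, x8 = 40320
8! = 40320
Bracket between powers of 2:
  2^15 = 32768 < 40320 <= 65536 = 2^16
So ceil(log2(8!)) = 16


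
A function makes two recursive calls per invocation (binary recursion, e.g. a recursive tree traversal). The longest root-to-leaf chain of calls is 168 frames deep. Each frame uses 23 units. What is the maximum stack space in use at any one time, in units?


Binary recursion: the two calls run one after the other, so only one root-to-leaf chain of frames is on the stack at a time.
Maximum depth (longest chain) = 168 frames
Each frame = 23 units
Max stack space = 168 * 23 = 3864


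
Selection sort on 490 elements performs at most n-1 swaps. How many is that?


Each of the 489 passes places one element in its final position.
Pass 1: swap minimum into position 0
Pass 2: swap minimum of remaining into position 1
...
Pass 489: last two elements, one swap
Maximum swaps = 490 - 1 = 489


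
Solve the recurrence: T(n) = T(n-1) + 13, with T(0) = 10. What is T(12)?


Unrolling the recurrence:
T(12) = T(11) + 13
       = T(10) + 13 + 13
       = T(9) + 13*3
       ...
       = T(0) + 13*12
       = 10 + 156 = 166


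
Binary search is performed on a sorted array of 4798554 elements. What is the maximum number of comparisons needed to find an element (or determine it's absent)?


Binary search halves the search space each comparison:
  Step 1: search space = 4798554 -> 2399277
  Step 2: search space = 2399277 -> 1199638
  Step 3: search space = 1199638 -> 599819
  Step 4: search space = 599819 -> 299909
  Step 5: search space = 299909 -> 149954
  Step 6: search space = 149954 -> 74977
  Step 7: search space = 74977 -> 37488
  Step 8: search space = 37488 -> 18744
  Step 9: search space = 18744 -> 9372
  Step 10: search space = 9372 -> 4686
  Step 11: search space = 4686 -> 2343
  Step 12: search space = 2343 -> 1171
  Step 13: search space = 1171 -> 585
  Step 14: search space = 585 -> 292
  Step 15: search space = 292 -> 146
  Step 16: search space = 146 -> 73
  Step 17: search space = 73 -> 36
  Step 18: search space = 36 -> 18
  Step 19: search space = 18 -> 9
  Step 20: search space = 9 -> 4
  Step 21: search space = 4 -> 2
  Step 22: search space = 2 -> 1
  Step 23: search space = 1 (final check)
Maximum comparisons = floor(log2(4798554)) + 1 = 22 + 1 = 23


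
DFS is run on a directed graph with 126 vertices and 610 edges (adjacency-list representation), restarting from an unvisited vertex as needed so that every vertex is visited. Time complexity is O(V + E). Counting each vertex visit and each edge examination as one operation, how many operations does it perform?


A full DFS traversal processes each vertex exactly once (push/pop on stack).
Each directed edge is examined once.
V = 126, E = 610
V + E = 736


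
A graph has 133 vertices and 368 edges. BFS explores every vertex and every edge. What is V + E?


A full BFS traversal dequeues each vertex once and examines each edge once.
Vertex visits: 133
Edge visits: 368
V + E = 133 + 368 = 501


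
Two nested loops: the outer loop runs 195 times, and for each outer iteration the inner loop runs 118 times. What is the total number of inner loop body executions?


Outer loop: 195 iterations
Inner loop: 118 iterations per outer iteration
Total = 195 * 118 = 23010


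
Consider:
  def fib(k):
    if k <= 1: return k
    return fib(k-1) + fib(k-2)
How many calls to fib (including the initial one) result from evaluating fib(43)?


Let C(m) = total calls to evaluate fib(m). Then C(0)=C(1)=1, and
C(m) = 1 + C(m-1) + C(m-2) for m >= 2.
Build the table (each entry = 1 + previous two):
  C(0) = 1
  C(1) = 1
  C(2) = 1 + 1 + 1 = 3
  C(3) = 1 + 3 + 1 = 5
  C(4) = 1 + 5 + 3 = 9
  C(5) = 1 + 9 + 5 = 15
  C(6) = 1 + 15 + 9 = 25
  C(7) = 1 + 25 + 15 = 41
  C(8) = 1 + 41 + 25 = 67
  C(9) = 1 + 67 + 41 = 109
  C(10) = 1 + 109 + 67 = 177
  C(11) = 1 + 177 + 109 = 287
  C(12) = 1 + 287 + 177 = 465
  C(13) = 1 + 465 + 287 = 753
  C(14) = 1 + 753 + 465 = 1219
  C(15) = 1 + 1219 + 753 = 1973
  C(16) = 1 + 1973 + 1219 = 3193
  C(17) = 1 + 3193 + 1973 = 5167
  C(18) = 1 + 5167 + 3193 = 8361
  C(19) = 1 + 8361 + 5167 = 13529
  C(20) = 1 + 13529 + 8361 = 21891
  C(21) = 1 + 21891 + 13529 = 35421
  C(22) = 1 + 35421 + 21891 = 57313
  C(23) = 1 + 57313 + 35421 = 92735
  C(24) = 1 + 92735 + 57313 = 150049
  C(25) = 1 + 150049 + 92735 = 242785
  C(26) = 1 + 242785 + 150049 = 392835
  C(27) = 1 + 392835 + 242785 = 635621
  C(28) = 1 + 635621 + 392835 = 1028457
  C(29) = 1 + 1028457 + 635621 = 1664079
  C(30) = 1 + 1664079 + 1028457 = 2692537
  C(31) = 1 + 2692537 + 1664079 = 4356617
  C(32) = 1 + 4356617 + 2692537 = 7049155
  C(33) = 1 + 7049155 + 4356617 = 11405773
  C(34) = 1 + 11405773 + 7049155 = 18454929
  C(35) = 1 + 18454929 + 11405773 = 29860703
  C(36) = 1 + 29860703 + 18454929 = 48315633
  C(37) = 1 + 48315633 + 29860703 = 78176337
  C(38) = 1 + 78176337 + 48315633 = 126491971
  C(39) = 1 + 126491971 + 78176337 = 204668309
  C(40) = 1 + 204668309 + 126491971 = 331160281
  C(41) = 1 + 331160281 + 204668309 = 535828591
  C(42) = 1 + 535828591 + 331160281 = 866988873
  C(43) = 1 + 866988873 + 535828591 = 1402817465
Total calls for fib(43) = 1402817465


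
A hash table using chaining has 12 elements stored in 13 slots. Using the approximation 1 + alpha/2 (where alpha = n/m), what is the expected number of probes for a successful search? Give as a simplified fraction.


Load factor alpha = n/m = 12/13
Expected probes = 1 + alpha/2 = 1 + 12/(2*13)
= 1 + 12/26
= 26/26 + 12/26
= 38/26
Simplify: 19/13


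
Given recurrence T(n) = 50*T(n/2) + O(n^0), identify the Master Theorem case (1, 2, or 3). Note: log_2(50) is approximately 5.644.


Master Theorem parameters: a=50, b=2, c=0
log_b(a) = 5.644
Compare b^c with a: 2^0 = 1 < 50, so c < log_b(a).
Comparing c=0 vs log_b(a)=5.644:
0 < 5.644 => Case 1
Result: T(n) = O(n^(log_2 50)) ~ O(n^5.644)
Master Theorem case = 1


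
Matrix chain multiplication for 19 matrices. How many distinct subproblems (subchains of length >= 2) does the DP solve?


Subproblems are indexed by (i, j) where i < j.
Number of such pairs = n*(n-1)/2
= 19 * 18 / 2
= 171


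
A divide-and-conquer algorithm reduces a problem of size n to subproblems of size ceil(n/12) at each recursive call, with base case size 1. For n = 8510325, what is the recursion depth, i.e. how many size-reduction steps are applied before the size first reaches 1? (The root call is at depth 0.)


Each step divides the size by 12 (rounding up); after k steps the size is ceil(n/12^k), which equals 1 exactly when 12^k >= n.
So the depth is the smallest k with 12^k >= 8510325, i.e. ceil(log_12(8510325)).
12^6 = 2985984 < 8510325 <= 35831808 = 12^7
Recursion depth = 7


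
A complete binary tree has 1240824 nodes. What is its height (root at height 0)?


In a complete binary tree, level k holds nodes 2^k .. 2^(k+1)-1 (1-indexed).
Height = floor(log2(n)) = floor(log2(1240824)) = 20
Check: 2^20 = 1048576 <= 1240824 < 2097152 = 2^21


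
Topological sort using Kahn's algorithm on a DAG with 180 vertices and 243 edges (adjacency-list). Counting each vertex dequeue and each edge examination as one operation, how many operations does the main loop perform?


Kahn's algorithm:
  1. Compute in-degrees: O(V + E)
  2. Process queue: each vertex dequeued once (O(V))
     each edge examined once (O(E))
Total = V + E = 180 + 243 = 423


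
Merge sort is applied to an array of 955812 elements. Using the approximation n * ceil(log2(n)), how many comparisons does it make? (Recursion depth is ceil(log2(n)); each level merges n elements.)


Merge sort divides the array into halves recursively.
Number of levels = ceil(log2(955812)) = 20
At each level, approximately n = 955812 comparisons are needed for merging.
Total comparisons ~ n * ceil(log2(n)) = 955812 * 20 = 19116240


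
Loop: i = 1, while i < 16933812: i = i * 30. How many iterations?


i multiplies by 30 each step:
i = 1 -> 30 -> 900 -> 27000 -> 810000 -> 24300000 (stop)
Iterations = ceil(log_30(16933812)) = 5


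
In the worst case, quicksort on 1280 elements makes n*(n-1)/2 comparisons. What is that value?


Sum of comparisons per partition:
1279 + 1278 + ... + 1 + 0
= 1280 * (1280 - 1) / 2
= 1280 * 1279 / 2
= 818560


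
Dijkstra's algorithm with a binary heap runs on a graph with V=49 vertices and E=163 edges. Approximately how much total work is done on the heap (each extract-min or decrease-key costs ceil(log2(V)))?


Dijkstra with a binary heap: each vertex is extracted once, each edge may relax once.
Each heap operation costs O(log V).
V + E = 49 + 163 = 212
ceil(log2(49)) = 6 (since 2^5 = 32 < 49 <= 64 = 2^6)
Total heap work = (V+E) * ceil(log2(V)) = 212 * 6 = 1272


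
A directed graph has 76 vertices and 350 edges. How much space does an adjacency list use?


Adjacency list: one list head per vertex + one entry per edge
Vertex heads: 76
Edge entries: 350
Total = 76 + 350 = 426


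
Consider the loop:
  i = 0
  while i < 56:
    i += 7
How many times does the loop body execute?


Starting at i = 0, each iteration adds 7.
Iterations until i >= 56:
  Iteration 1: i = 0 -> i = 7
  Iteration 2: i = 7 -> i = 14
  Iteration 3: i = 14 -> i = 21
  Iteration 4: i = 21 -> i = 28
  Iteration 5: i = 28 -> i = 35
  Iteration 6: i = 35 -> i = 42
  Iteration 7: i = 42 -> i = 49
  Iteration 8: i = 49 -> i = 56
Total iterations = ceil(56/7) = 8


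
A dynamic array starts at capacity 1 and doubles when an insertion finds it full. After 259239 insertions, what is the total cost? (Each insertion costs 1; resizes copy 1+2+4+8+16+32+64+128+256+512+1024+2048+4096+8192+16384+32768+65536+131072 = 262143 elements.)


Insertion cost: 259239 (one per element)
Resizes occur just before inserting elements 2, 3, 5, 9, ...
Elements copied at each resize: 1 + 2 + 4 + 8 + 16 + 32 + 64 + 128 + 256 + 512 + 1024 + 2048 + 4096 + 8192 + 16384 + 32768 + 65536 + 131072
Sum of copies = 262143 (geometric series: 2^k - 1)
Total = 259239 + 262143 = 521382


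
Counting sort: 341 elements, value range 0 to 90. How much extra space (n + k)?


n = 341 (output array)
k = 91 (count array for 91 distinct values)
Extra space = 341 + 91 = 432


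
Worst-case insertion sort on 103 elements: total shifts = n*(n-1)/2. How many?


Sum of shifts = 1 + 2 + 3 + ... + 102
= 103 * 102 / 2
= 10506 / 2
= 5253


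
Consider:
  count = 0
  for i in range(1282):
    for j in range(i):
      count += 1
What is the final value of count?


For each i, the inner loop runs i times:
  i=0: inner runs 0 times
  i=1: inner runs 1 time
  i=2: inner runs 2 times
  i=3: inner runs 3 times
  i=4: inner runs 4 times
  i=5: inner runs 5 times
  i=6: inner runs 6 times
  i=7: inner runs 7 times
  ...
Total = 0 + 1 + 2 + ... + 1281 = 1282*(1282-1)/2 = 821121


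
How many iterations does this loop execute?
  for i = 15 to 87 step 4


The loop variable i takes values starting at 15 and increments by 4 each iteration.
Sequence: i = 15, 19, 23, 27, 31, 35, 39, 43, 47, ...
The upper bound 87 is inclusive, so the count is floor((last - first) / step) + 1:
floor((87 - 15) / 4) + 1 = floor(72/4) + 1 = 18 + 1 = 19
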